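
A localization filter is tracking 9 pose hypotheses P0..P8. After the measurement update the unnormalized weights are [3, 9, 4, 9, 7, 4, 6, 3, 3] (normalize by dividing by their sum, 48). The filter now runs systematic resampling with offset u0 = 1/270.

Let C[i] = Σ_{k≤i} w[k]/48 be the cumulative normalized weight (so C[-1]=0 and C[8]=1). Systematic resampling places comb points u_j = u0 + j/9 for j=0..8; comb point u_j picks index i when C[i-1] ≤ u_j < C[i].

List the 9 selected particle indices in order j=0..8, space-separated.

0 1 1 3 3 4 5 6 7

C = [1/16, 1/4, 1/3, 25/48, 2/3, 3/4, 7/8, 15/16, 1]
j=0: u_0=1/270 ∈ [0, 1/16) → index 0
j=1: u_1=31/270 ∈ [1/16, 1/4) → index 1
j=2: u_2=61/270 ∈ [1/16, 1/4) → index 1
j=3: u_3=91/270 ∈ [1/3, 25/48) → index 3
j=4: u_4=121/270 ∈ [1/3, 25/48) → index 3
j=5: u_5=151/270 ∈ [25/48, 2/3) → index 4
j=6: u_6=181/270 ∈ [2/3, 3/4) → index 5
j=7: u_7=211/270 ∈ [3/4, 7/8) → index 6
j=8: u_8=241/270 ∈ [7/8, 15/16) → index 7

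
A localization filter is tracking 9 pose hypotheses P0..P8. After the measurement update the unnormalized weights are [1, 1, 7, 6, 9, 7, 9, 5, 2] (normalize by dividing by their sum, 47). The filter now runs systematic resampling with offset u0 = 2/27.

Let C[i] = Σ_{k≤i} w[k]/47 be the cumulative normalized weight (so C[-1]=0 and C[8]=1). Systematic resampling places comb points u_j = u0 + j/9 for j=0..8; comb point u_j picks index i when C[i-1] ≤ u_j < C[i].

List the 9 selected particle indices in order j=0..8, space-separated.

C = [1/47, 2/47, 9/47, 15/47, 24/47, 31/47, 40/47, 45/47, 1]
j=0: u_0=2/27 ∈ [2/47, 9/47) → index 2
j=1: u_1=5/27 ∈ [2/47, 9/47) → index 2
j=2: u_2=8/27 ∈ [9/47, 15/47) → index 3
j=3: u_3=11/27 ∈ [15/47, 24/47) → index 4
j=4: u_4=14/27 ∈ [24/47, 31/47) → index 5
j=5: u_5=17/27 ∈ [24/47, 31/47) → index 5
j=6: u_6=20/27 ∈ [31/47, 40/47) → index 6
j=7: u_7=23/27 ∈ [40/47, 45/47) → index 7
j=8: u_8=26/27 ∈ [45/47, 1) → index 8

2 2 3 4 5 5 6 7 8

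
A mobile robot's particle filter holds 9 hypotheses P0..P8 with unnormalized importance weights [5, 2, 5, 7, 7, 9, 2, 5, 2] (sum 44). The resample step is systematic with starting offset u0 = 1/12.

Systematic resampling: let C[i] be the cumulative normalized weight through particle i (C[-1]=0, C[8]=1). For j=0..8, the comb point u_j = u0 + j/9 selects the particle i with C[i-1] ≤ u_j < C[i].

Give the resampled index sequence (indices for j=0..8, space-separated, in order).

C = [5/44, 7/44, 3/11, 19/44, 13/22, 35/44, 37/44, 21/22, 1]
j=0: u_0=1/12 ∈ [0, 5/44) → index 0
j=1: u_1=7/36 ∈ [7/44, 3/11) → index 2
j=2: u_2=11/36 ∈ [3/11, 19/44) → index 3
j=3: u_3=5/12 ∈ [3/11, 19/44) → index 3
j=4: u_4=19/36 ∈ [19/44, 13/22) → index 4
j=5: u_5=23/36 ∈ [13/22, 35/44) → index 5
j=6: u_6=3/4 ∈ [13/22, 35/44) → index 5
j=7: u_7=31/36 ∈ [37/44, 21/22) → index 7
j=8: u_8=35/36 ∈ [21/22, 1) → index 8

0 2 3 3 4 5 5 7 8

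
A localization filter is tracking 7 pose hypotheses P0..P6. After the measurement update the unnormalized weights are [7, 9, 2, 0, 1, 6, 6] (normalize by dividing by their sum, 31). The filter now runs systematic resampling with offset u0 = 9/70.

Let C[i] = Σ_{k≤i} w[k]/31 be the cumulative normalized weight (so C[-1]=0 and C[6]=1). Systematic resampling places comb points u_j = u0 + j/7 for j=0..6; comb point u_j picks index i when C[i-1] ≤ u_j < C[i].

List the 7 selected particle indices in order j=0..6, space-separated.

0 1 1 2 5 6 6

C = [7/31, 16/31, 18/31, 18/31, 19/31, 25/31, 1]
j=0: u_0=9/70 ∈ [0, 7/31) → index 0
j=1: u_1=19/70 ∈ [7/31, 16/31) → index 1
j=2: u_2=29/70 ∈ [7/31, 16/31) → index 1
j=3: u_3=39/70 ∈ [16/31, 18/31) → index 2
j=4: u_4=7/10 ∈ [19/31, 25/31) → index 5
j=5: u_5=59/70 ∈ [25/31, 1) → index 6
j=6: u_6=69/70 ∈ [25/31, 1) → index 6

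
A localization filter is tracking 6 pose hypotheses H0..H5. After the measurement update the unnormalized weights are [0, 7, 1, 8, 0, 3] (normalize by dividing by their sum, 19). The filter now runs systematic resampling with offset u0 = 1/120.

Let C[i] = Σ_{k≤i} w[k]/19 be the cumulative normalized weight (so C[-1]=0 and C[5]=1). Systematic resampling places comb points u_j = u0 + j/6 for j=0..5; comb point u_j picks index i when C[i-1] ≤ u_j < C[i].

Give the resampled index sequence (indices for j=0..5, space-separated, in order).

1 1 1 3 3 3

C = [0, 7/19, 8/19, 16/19, 16/19, 1]
j=0: u_0=1/120 ∈ [0, 7/19) → index 1
j=1: u_1=7/40 ∈ [0, 7/19) → index 1
j=2: u_2=41/120 ∈ [0, 7/19) → index 1
j=3: u_3=61/120 ∈ [8/19, 16/19) → index 3
j=4: u_4=27/40 ∈ [8/19, 16/19) → index 3
j=5: u_5=101/120 ∈ [8/19, 16/19) → index 3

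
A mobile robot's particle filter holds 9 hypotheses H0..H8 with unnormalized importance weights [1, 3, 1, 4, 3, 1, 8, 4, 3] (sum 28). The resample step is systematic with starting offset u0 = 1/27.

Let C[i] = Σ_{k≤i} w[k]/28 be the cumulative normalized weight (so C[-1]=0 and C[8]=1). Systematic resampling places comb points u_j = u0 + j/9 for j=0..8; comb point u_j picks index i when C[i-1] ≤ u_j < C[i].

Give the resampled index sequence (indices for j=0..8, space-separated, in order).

1 2 3 4 6 6 6 7 8

C = [1/28, 1/7, 5/28, 9/28, 3/7, 13/28, 3/4, 25/28, 1]
j=0: u_0=1/27 ∈ [1/28, 1/7) → index 1
j=1: u_1=4/27 ∈ [1/7, 5/28) → index 2
j=2: u_2=7/27 ∈ [5/28, 9/28) → index 3
j=3: u_3=10/27 ∈ [9/28, 3/7) → index 4
j=4: u_4=13/27 ∈ [13/28, 3/4) → index 6
j=5: u_5=16/27 ∈ [13/28, 3/4) → index 6
j=6: u_6=19/27 ∈ [13/28, 3/4) → index 6
j=7: u_7=22/27 ∈ [3/4, 25/28) → index 7
j=8: u_8=25/27 ∈ [25/28, 1) → index 8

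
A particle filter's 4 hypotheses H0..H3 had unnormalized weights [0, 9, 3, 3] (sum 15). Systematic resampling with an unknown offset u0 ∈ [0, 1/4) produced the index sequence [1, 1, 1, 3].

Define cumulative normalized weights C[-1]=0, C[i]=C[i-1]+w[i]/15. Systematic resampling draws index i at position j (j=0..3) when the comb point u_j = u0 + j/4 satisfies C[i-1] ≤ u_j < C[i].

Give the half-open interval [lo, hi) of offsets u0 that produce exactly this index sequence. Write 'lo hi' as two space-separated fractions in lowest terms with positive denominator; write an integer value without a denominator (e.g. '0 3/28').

C = [0, 3/5, 4/5, 1]
j=0 picked index 1: u0 ∈ [0, 3/5)
j=1 picked index 1: u0 ∈ [-1/4, 7/20)
j=2 picked index 1: u0 ∈ [-1/2, 1/10)
j=3 picked index 3: u0 ∈ [1/20, 1/4)
intersection: [1/20, 1/10)

1/20 1/10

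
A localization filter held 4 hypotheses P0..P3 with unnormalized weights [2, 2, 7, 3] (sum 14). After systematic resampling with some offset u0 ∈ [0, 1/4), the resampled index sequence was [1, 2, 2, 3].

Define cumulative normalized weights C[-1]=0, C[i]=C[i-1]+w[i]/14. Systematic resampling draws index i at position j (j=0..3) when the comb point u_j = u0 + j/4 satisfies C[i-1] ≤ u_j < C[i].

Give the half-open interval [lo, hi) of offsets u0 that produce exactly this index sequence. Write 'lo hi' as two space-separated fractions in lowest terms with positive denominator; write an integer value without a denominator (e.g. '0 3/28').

C = [1/7, 2/7, 11/14, 1]
j=0 picked index 1: u0 ∈ [1/7, 2/7)
j=1 picked index 2: u0 ∈ [1/28, 15/28)
j=2 picked index 2: u0 ∈ [-3/14, 2/7)
j=3 picked index 3: u0 ∈ [1/28, 1/4)
intersection: [1/7, 1/4)

1/7 1/4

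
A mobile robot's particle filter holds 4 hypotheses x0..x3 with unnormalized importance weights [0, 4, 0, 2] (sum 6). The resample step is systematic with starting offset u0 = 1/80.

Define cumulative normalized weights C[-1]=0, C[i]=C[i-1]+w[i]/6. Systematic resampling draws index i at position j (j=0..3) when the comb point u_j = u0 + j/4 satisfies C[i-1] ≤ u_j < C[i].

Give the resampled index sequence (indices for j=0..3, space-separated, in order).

1 1 1 3

C = [0, 2/3, 2/3, 1]
j=0: u_0=1/80 ∈ [0, 2/3) → index 1
j=1: u_1=21/80 ∈ [0, 2/3) → index 1
j=2: u_2=41/80 ∈ [0, 2/3) → index 1
j=3: u_3=61/80 ∈ [2/3, 1) → index 3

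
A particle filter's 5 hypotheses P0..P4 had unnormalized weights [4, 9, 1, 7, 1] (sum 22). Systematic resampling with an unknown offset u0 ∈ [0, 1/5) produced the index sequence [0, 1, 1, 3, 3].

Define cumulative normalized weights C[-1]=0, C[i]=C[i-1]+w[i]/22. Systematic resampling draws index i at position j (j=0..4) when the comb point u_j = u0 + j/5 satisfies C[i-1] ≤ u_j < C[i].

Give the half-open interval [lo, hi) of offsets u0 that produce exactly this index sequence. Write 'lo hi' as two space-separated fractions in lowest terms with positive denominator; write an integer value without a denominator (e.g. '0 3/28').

C = [2/11, 13/22, 7/11, 21/22, 1]
j=0 picked index 0: u0 ∈ [0, 2/11)
j=1 picked index 1: u0 ∈ [-1/55, 43/110)
j=2 picked index 1: u0 ∈ [-12/55, 21/110)
j=3 picked index 3: u0 ∈ [2/55, 39/110)
j=4 picked index 3: u0 ∈ [-9/55, 17/110)
intersection: [2/55, 17/110)

2/55 17/110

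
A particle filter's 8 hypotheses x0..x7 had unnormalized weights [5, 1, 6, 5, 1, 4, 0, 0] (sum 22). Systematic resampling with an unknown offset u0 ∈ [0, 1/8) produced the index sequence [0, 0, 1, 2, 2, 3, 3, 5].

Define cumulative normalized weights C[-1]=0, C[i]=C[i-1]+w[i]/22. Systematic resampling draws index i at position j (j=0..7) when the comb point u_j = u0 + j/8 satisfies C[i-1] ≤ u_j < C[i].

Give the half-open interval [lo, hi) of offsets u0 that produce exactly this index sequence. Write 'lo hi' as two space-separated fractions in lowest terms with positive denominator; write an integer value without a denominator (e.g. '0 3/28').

C = [5/22, 3/11, 6/11, 17/22, 9/11, 1, 1, 1]
j=0 picked index 0: u0 ∈ [0, 5/22)
j=1 picked index 0: u0 ∈ [-1/8, 9/88)
j=2 picked index 1: u0 ∈ [-1/44, 1/44)
j=3 picked index 2: u0 ∈ [-9/88, 15/88)
j=4 picked index 2: u0 ∈ [-5/22, 1/22)
j=5 picked index 3: u0 ∈ [-7/88, 13/88)
j=6 picked index 3: u0 ∈ [-9/44, 1/44)
j=7 picked index 5: u0 ∈ [-5/88, 1/8)
intersection: [0, 1/44)

0 1/44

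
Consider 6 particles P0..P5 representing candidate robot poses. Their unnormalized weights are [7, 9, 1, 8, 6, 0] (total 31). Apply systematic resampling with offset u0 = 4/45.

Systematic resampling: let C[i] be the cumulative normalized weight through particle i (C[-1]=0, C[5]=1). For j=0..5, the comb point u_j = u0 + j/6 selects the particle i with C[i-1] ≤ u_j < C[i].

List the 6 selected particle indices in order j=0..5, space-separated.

C = [7/31, 16/31, 17/31, 25/31, 1, 1]
j=0: u_0=4/45 ∈ [0, 7/31) → index 0
j=1: u_1=23/90 ∈ [7/31, 16/31) → index 1
j=2: u_2=19/45 ∈ [7/31, 16/31) → index 1
j=3: u_3=53/90 ∈ [17/31, 25/31) → index 3
j=4: u_4=34/45 ∈ [17/31, 25/31) → index 3
j=5: u_5=83/90 ∈ [25/31, 1) → index 4

0 1 1 3 3 4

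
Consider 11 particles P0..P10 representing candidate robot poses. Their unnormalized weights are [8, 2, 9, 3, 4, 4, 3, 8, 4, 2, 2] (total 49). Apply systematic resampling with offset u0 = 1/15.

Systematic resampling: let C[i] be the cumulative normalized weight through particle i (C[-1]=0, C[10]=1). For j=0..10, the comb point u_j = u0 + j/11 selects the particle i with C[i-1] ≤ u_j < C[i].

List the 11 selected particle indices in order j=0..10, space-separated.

C = [8/49, 10/49, 19/49, 22/49, 26/49, 30/49, 33/49, 41/49, 45/49, 47/49, 1]
j=0: u_0=1/15 ∈ [0, 8/49) → index 0
j=1: u_1=26/165 ∈ [0, 8/49) → index 0
j=2: u_2=41/165 ∈ [10/49, 19/49) → index 2
j=3: u_3=56/165 ∈ [10/49, 19/49) → index 2
j=4: u_4=71/165 ∈ [19/49, 22/49) → index 3
j=5: u_5=86/165 ∈ [22/49, 26/49) → index 4
j=6: u_6=101/165 ∈ [26/49, 30/49) → index 5
j=7: u_7=116/165 ∈ [33/49, 41/49) → index 7
j=8: u_8=131/165 ∈ [33/49, 41/49) → index 7
j=9: u_9=146/165 ∈ [41/49, 45/49) → index 8
j=10: u_10=161/165 ∈ [47/49, 1) → index 10

0 0 2 2 3 4 5 7 7 8 10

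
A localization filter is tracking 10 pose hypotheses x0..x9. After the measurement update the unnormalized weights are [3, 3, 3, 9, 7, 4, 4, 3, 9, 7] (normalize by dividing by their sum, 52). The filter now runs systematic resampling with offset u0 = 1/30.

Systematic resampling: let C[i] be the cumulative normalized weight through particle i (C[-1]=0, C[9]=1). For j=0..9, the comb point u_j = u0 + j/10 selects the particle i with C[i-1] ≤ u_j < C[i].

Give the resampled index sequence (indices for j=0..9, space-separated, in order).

0 2 3 3 4 5 6 8 8 9

C = [3/52, 3/26, 9/52, 9/26, 25/52, 29/52, 33/52, 9/13, 45/52, 1]
j=0: u_0=1/30 ∈ [0, 3/52) → index 0
j=1: u_1=2/15 ∈ [3/26, 9/52) → index 2
j=2: u_2=7/30 ∈ [9/52, 9/26) → index 3
j=3: u_3=1/3 ∈ [9/52, 9/26) → index 3
j=4: u_4=13/30 ∈ [9/26, 25/52) → index 4
j=5: u_5=8/15 ∈ [25/52, 29/52) → index 5
j=6: u_6=19/30 ∈ [29/52, 33/52) → index 6
j=7: u_7=11/15 ∈ [9/13, 45/52) → index 8
j=8: u_8=5/6 ∈ [9/13, 45/52) → index 8
j=9: u_9=14/15 ∈ [45/52, 1) → index 9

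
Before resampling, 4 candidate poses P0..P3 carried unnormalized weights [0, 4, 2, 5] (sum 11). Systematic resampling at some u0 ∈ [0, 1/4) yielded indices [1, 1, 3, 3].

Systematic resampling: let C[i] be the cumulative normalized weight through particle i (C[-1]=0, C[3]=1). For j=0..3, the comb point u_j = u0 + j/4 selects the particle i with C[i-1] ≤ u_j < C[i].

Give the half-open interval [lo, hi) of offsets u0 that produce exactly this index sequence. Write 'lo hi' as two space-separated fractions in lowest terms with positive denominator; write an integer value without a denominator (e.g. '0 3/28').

1/22 5/44

C = [0, 4/11, 6/11, 1]
j=0 picked index 1: u0 ∈ [0, 4/11)
j=1 picked index 1: u0 ∈ [-1/4, 5/44)
j=2 picked index 3: u0 ∈ [1/22, 1/2)
j=3 picked index 3: u0 ∈ [-9/44, 1/4)
intersection: [1/22, 5/44)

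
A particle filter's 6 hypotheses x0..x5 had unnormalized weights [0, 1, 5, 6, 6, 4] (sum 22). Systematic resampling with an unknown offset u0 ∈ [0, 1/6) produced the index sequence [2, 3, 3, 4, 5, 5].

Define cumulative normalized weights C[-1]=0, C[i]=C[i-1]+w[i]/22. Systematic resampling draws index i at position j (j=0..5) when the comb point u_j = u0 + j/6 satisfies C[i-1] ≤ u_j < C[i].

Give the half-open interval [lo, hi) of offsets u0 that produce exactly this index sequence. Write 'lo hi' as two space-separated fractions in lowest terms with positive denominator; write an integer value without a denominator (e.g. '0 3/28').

C = [0, 1/22, 3/11, 6/11, 9/11, 1]
j=0 picked index 2: u0 ∈ [1/22, 3/11)
j=1 picked index 3: u0 ∈ [7/66, 25/66)
j=2 picked index 3: u0 ∈ [-2/33, 7/33)
j=3 picked index 4: u0 ∈ [1/22, 7/22)
j=4 picked index 5: u0 ∈ [5/33, 1/3)
j=5 picked index 5: u0 ∈ [-1/66, 1/6)
intersection: [5/33, 1/6)

5/33 1/6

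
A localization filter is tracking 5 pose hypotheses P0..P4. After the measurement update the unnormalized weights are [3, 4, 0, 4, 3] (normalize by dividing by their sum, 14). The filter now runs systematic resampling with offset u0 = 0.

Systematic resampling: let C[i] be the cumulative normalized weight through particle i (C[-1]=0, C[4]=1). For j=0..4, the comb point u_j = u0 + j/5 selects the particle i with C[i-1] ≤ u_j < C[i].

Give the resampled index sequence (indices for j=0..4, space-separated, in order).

0 0 1 3 4

C = [3/14, 1/2, 1/2, 11/14, 1]
j=0: u_0=0 ∈ [0, 3/14) → index 0
j=1: u_1=1/5 ∈ [0, 3/14) → index 0
j=2: u_2=2/5 ∈ [3/14, 1/2) → index 1
j=3: u_3=3/5 ∈ [1/2, 11/14) → index 3
j=4: u_4=4/5 ∈ [11/14, 1) → index 4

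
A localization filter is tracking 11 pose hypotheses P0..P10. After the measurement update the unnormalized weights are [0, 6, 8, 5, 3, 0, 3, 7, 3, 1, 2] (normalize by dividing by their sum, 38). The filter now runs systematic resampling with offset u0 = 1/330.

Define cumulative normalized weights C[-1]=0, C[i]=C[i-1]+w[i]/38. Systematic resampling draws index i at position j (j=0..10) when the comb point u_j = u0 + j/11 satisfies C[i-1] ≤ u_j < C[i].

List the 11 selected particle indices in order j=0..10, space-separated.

C = [0, 3/19, 7/19, 1/2, 11/19, 11/19, 25/38, 16/19, 35/38, 18/19, 1]
j=0: u_0=1/330 ∈ [0, 3/19) → index 1
j=1: u_1=31/330 ∈ [0, 3/19) → index 1
j=2: u_2=61/330 ∈ [3/19, 7/19) → index 2
j=3: u_3=91/330 ∈ [3/19, 7/19) → index 2
j=4: u_4=11/30 ∈ [3/19, 7/19) → index 2
j=5: u_5=151/330 ∈ [7/19, 1/2) → index 3
j=6: u_6=181/330 ∈ [1/2, 11/19) → index 4
j=7: u_7=211/330 ∈ [11/19, 25/38) → index 6
j=8: u_8=241/330 ∈ [25/38, 16/19) → index 7
j=9: u_9=271/330 ∈ [25/38, 16/19) → index 7
j=10: u_10=301/330 ∈ [16/19, 35/38) → index 8

1 1 2 2 2 3 4 6 7 7 8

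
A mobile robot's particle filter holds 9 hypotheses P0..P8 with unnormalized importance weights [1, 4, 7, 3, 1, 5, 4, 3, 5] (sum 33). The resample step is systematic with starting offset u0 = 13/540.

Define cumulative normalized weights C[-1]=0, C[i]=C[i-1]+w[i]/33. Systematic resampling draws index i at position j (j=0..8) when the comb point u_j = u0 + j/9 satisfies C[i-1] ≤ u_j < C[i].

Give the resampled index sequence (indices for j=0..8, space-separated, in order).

0 1 2 2 4 5 6 7 8

C = [1/33, 5/33, 4/11, 5/11, 16/33, 7/11, 25/33, 28/33, 1]
j=0: u_0=13/540 ∈ [0, 1/33) → index 0
j=1: u_1=73/540 ∈ [1/33, 5/33) → index 1
j=2: u_2=133/540 ∈ [5/33, 4/11) → index 2
j=3: u_3=193/540 ∈ [5/33, 4/11) → index 2
j=4: u_4=253/540 ∈ [5/11, 16/33) → index 4
j=5: u_5=313/540 ∈ [16/33, 7/11) → index 5
j=6: u_6=373/540 ∈ [7/11, 25/33) → index 6
j=7: u_7=433/540 ∈ [25/33, 28/33) → index 7
j=8: u_8=493/540 ∈ [28/33, 1) → index 8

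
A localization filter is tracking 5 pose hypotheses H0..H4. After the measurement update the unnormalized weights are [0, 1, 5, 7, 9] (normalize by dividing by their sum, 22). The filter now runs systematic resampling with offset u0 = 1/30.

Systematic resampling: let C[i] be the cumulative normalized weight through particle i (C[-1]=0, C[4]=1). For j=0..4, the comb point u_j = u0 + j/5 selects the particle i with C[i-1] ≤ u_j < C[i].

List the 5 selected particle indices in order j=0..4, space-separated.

1 2 3 4 4

C = [0, 1/22, 3/11, 13/22, 1]
j=0: u_0=1/30 ∈ [0, 1/22) → index 1
j=1: u_1=7/30 ∈ [1/22, 3/11) → index 2
j=2: u_2=13/30 ∈ [3/11, 13/22) → index 3
j=3: u_3=19/30 ∈ [13/22, 1) → index 4
j=4: u_4=5/6 ∈ [13/22, 1) → index 4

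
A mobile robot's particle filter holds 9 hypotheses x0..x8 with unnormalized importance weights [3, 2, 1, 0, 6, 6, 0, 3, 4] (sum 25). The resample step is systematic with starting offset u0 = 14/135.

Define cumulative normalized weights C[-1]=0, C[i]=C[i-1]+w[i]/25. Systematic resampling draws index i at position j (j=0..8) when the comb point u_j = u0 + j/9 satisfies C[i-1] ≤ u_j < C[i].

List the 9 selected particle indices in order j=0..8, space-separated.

0 2 4 4 5 5 7 8 8

C = [3/25, 1/5, 6/25, 6/25, 12/25, 18/25, 18/25, 21/25, 1]
j=0: u_0=14/135 ∈ [0, 3/25) → index 0
j=1: u_1=29/135 ∈ [1/5, 6/25) → index 2
j=2: u_2=44/135 ∈ [6/25, 12/25) → index 4
j=3: u_3=59/135 ∈ [6/25, 12/25) → index 4
j=4: u_4=74/135 ∈ [12/25, 18/25) → index 5
j=5: u_5=89/135 ∈ [12/25, 18/25) → index 5
j=6: u_6=104/135 ∈ [18/25, 21/25) → index 7
j=7: u_7=119/135 ∈ [21/25, 1) → index 8
j=8: u_8=134/135 ∈ [21/25, 1) → index 8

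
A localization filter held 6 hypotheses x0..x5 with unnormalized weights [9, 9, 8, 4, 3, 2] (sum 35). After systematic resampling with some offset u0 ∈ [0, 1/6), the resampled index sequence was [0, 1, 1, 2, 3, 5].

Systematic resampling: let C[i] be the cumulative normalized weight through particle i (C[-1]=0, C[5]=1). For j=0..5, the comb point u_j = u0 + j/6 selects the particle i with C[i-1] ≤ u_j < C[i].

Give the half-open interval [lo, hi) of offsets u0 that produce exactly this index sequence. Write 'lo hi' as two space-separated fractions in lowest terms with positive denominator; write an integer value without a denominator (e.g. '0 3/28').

23/210 1/6

C = [9/35, 18/35, 26/35, 6/7, 33/35, 1]
j=0 picked index 0: u0 ∈ [0, 9/35)
j=1 picked index 1: u0 ∈ [19/210, 73/210)
j=2 picked index 1: u0 ∈ [-8/105, 19/105)
j=3 picked index 2: u0 ∈ [1/70, 17/70)
j=4 picked index 3: u0 ∈ [8/105, 4/21)
j=5 picked index 5: u0 ∈ [23/210, 1/6)
intersection: [23/210, 1/6)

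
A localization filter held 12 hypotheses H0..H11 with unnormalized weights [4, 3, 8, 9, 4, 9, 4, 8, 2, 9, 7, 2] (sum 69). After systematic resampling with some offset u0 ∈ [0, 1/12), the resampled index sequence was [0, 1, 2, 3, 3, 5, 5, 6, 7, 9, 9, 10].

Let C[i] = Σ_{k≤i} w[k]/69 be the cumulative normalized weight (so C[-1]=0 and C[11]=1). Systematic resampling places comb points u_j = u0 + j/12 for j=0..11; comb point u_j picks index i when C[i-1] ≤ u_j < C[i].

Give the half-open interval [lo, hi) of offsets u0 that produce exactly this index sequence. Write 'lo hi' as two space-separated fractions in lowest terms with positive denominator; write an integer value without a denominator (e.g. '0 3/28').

0 1/92

C = [4/69, 7/69, 5/23, 8/23, 28/69, 37/69, 41/69, 49/69, 17/23, 20/23, 67/69, 1]
j=0 picked index 0: u0 ∈ [0, 4/69)
j=1 picked index 1: u0 ∈ [-7/276, 5/276)
j=2 picked index 2: u0 ∈ [-3/46, 7/138)
j=3 picked index 3: u0 ∈ [-3/92, 9/92)
j=4 picked index 3: u0 ∈ [-8/69, 1/69)
j=5 picked index 5: u0 ∈ [-1/92, 11/92)
j=6 picked index 5: u0 ∈ [-13/138, 5/138)
j=7 picked index 6: u0 ∈ [-13/276, 1/92)
j=8 picked index 7: u0 ∈ [-5/69, 1/23)
j=9 picked index 9: u0 ∈ [-1/92, 11/92)
j=10 picked index 9: u0 ∈ [-13/138, 5/138)
j=11 picked index 10: u0 ∈ [-13/276, 5/92)
intersection: [0, 1/92)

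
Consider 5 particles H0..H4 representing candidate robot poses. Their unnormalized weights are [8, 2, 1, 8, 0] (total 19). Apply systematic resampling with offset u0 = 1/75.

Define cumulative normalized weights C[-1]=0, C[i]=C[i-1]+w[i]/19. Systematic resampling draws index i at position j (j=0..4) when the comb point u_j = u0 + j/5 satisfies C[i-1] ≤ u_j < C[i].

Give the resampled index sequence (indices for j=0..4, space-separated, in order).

C = [8/19, 10/19, 11/19, 1, 1]
j=0: u_0=1/75 ∈ [0, 8/19) → index 0
j=1: u_1=16/75 ∈ [0, 8/19) → index 0
j=2: u_2=31/75 ∈ [0, 8/19) → index 0
j=3: u_3=46/75 ∈ [11/19, 1) → index 3
j=4: u_4=61/75 ∈ [11/19, 1) → index 3

0 0 0 3 3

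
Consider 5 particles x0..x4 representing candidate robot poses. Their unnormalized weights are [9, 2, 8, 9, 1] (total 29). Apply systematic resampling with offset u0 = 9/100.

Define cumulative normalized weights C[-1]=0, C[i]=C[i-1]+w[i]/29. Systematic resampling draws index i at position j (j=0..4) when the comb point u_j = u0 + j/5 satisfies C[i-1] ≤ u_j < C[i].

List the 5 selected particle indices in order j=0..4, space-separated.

0 0 2 3 3

C = [9/29, 11/29, 19/29, 28/29, 1]
j=0: u_0=9/100 ∈ [0, 9/29) → index 0
j=1: u_1=29/100 ∈ [0, 9/29) → index 0
j=2: u_2=49/100 ∈ [11/29, 19/29) → index 2
j=3: u_3=69/100 ∈ [19/29, 28/29) → index 3
j=4: u_4=89/100 ∈ [19/29, 28/29) → index 3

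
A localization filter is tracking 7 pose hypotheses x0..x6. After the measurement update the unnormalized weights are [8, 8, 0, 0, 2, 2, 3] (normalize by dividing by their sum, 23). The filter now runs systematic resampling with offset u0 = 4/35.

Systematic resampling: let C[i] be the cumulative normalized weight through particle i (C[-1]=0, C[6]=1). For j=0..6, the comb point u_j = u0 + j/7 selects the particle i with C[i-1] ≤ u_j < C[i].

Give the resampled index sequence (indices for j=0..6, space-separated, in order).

0 0 1 1 1 5 6

C = [8/23, 16/23, 16/23, 16/23, 18/23, 20/23, 1]
j=0: u_0=4/35 ∈ [0, 8/23) → index 0
j=1: u_1=9/35 ∈ [0, 8/23) → index 0
j=2: u_2=2/5 ∈ [8/23, 16/23) → index 1
j=3: u_3=19/35 ∈ [8/23, 16/23) → index 1
j=4: u_4=24/35 ∈ [8/23, 16/23) → index 1
j=5: u_5=29/35 ∈ [18/23, 20/23) → index 5
j=6: u_6=34/35 ∈ [20/23, 1) → index 6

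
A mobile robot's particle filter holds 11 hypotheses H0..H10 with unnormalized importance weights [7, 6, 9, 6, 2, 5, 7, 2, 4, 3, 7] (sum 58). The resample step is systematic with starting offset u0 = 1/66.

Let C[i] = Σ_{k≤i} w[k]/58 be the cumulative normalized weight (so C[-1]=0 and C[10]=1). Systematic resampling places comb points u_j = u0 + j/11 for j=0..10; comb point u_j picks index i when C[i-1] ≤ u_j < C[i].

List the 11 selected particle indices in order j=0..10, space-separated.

0 0 1 2 2 3 5 6 7 9 10

C = [7/58, 13/58, 11/29, 14/29, 15/29, 35/58, 21/29, 22/29, 24/29, 51/58, 1]
j=0: u_0=1/66 ∈ [0, 7/58) → index 0
j=1: u_1=7/66 ∈ [0, 7/58) → index 0
j=2: u_2=13/66 ∈ [7/58, 13/58) → index 1
j=3: u_3=19/66 ∈ [13/58, 11/29) → index 2
j=4: u_4=25/66 ∈ [13/58, 11/29) → index 2
j=5: u_5=31/66 ∈ [11/29, 14/29) → index 3
j=6: u_6=37/66 ∈ [15/29, 35/58) → index 5
j=7: u_7=43/66 ∈ [35/58, 21/29) → index 6
j=8: u_8=49/66 ∈ [21/29, 22/29) → index 7
j=9: u_9=5/6 ∈ [24/29, 51/58) → index 9
j=10: u_10=61/66 ∈ [51/58, 1) → index 10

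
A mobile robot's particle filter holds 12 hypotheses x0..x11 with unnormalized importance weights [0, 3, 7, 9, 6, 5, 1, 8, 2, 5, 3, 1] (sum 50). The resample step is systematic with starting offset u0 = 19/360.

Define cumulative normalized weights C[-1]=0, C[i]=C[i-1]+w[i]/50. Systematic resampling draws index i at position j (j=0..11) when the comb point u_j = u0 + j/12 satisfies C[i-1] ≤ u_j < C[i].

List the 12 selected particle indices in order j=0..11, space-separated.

1 2 3 3 4 4 5 7 7 8 9 10

C = [0, 3/50, 1/5, 19/50, 1/2, 3/5, 31/50, 39/50, 41/50, 23/25, 49/50, 1]
j=0: u_0=19/360 ∈ [0, 3/50) → index 1
j=1: u_1=49/360 ∈ [3/50, 1/5) → index 2
j=2: u_2=79/360 ∈ [1/5, 19/50) → index 3
j=3: u_3=109/360 ∈ [1/5, 19/50) → index 3
j=4: u_4=139/360 ∈ [19/50, 1/2) → index 4
j=5: u_5=169/360 ∈ [19/50, 1/2) → index 4
j=6: u_6=199/360 ∈ [1/2, 3/5) → index 5
j=7: u_7=229/360 ∈ [31/50, 39/50) → index 7
j=8: u_8=259/360 ∈ [31/50, 39/50) → index 7
j=9: u_9=289/360 ∈ [39/50, 41/50) → index 8
j=10: u_10=319/360 ∈ [41/50, 23/25) → index 9
j=11: u_11=349/360 ∈ [23/25, 49/50) → index 10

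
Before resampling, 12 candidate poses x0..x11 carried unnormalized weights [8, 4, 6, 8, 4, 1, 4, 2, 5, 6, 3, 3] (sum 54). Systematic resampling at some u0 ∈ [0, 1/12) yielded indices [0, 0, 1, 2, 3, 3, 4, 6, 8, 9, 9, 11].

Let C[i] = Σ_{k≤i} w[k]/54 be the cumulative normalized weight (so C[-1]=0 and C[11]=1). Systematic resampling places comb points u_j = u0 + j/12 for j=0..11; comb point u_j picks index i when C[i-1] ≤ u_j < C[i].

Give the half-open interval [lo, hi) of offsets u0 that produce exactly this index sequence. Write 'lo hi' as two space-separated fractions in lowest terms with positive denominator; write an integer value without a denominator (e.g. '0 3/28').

C = [4/27, 2/9, 1/3, 13/27, 5/9, 31/54, 35/54, 37/54, 7/9, 8/9, 17/18, 1]
j=0 picked index 0: u0 ∈ [0, 4/27)
j=1 picked index 0: u0 ∈ [-1/12, 7/108)
j=2 picked index 1: u0 ∈ [-1/54, 1/18)
j=3 picked index 2: u0 ∈ [-1/36, 1/12)
j=4 picked index 3: u0 ∈ [0, 4/27)
j=5 picked index 3: u0 ∈ [-1/12, 7/108)
j=6 picked index 4: u0 ∈ [-1/54, 1/18)
j=7 picked index 6: u0 ∈ [-1/108, 7/108)
j=8 picked index 8: u0 ∈ [1/54, 1/9)
j=9 picked index 9: u0 ∈ [1/36, 5/36)
j=10 picked index 9: u0 ∈ [-1/18, 1/18)
j=11 picked index 11: u0 ∈ [1/36, 1/12)
intersection: [1/36, 1/18)

1/36 1/18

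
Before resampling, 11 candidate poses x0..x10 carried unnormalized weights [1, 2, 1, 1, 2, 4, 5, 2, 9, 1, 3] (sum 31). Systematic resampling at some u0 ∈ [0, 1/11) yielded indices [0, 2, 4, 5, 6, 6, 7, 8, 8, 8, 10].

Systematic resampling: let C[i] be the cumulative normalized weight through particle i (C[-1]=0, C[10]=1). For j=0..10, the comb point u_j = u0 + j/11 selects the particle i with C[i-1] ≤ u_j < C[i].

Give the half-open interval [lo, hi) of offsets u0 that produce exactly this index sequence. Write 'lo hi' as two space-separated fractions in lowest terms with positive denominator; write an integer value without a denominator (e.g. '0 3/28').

C = [1/31, 3/31, 4/31, 5/31, 7/31, 11/31, 16/31, 18/31, 27/31, 28/31, 1]
j=0 picked index 0: u0 ∈ [0, 1/31)
j=1 picked index 2: u0 ∈ [2/341, 13/341)
j=2 picked index 4: u0 ∈ [-7/341, 15/341)
j=3 picked index 5: u0 ∈ [-16/341, 28/341)
j=4 picked index 6: u0 ∈ [-3/341, 52/341)
j=5 picked index 6: u0 ∈ [-34/341, 21/341)
j=6 picked index 7: u0 ∈ [-10/341, 12/341)
j=7 picked index 8: u0 ∈ [-19/341, 80/341)
j=8 picked index 8: u0 ∈ [-50/341, 49/341)
j=9 picked index 8: u0 ∈ [-81/341, 18/341)
j=10 picked index 10: u0 ∈ [-2/341, 1/11)
intersection: [2/341, 1/31)

2/341 1/31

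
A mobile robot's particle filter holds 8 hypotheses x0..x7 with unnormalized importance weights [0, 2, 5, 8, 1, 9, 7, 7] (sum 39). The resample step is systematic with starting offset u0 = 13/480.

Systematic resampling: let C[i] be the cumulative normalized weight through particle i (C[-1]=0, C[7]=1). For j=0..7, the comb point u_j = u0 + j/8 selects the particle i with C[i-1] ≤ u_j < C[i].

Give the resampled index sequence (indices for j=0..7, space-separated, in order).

1 2 3 4 5 6 6 7

C = [0, 2/39, 7/39, 5/13, 16/39, 25/39, 32/39, 1]
j=0: u_0=13/480 ∈ [0, 2/39) → index 1
j=1: u_1=73/480 ∈ [2/39, 7/39) → index 2
j=2: u_2=133/480 ∈ [7/39, 5/13) → index 3
j=3: u_3=193/480 ∈ [5/13, 16/39) → index 4
j=4: u_4=253/480 ∈ [16/39, 25/39) → index 5
j=5: u_5=313/480 ∈ [25/39, 32/39) → index 6
j=6: u_6=373/480 ∈ [25/39, 32/39) → index 6
j=7: u_7=433/480 ∈ [32/39, 1) → index 7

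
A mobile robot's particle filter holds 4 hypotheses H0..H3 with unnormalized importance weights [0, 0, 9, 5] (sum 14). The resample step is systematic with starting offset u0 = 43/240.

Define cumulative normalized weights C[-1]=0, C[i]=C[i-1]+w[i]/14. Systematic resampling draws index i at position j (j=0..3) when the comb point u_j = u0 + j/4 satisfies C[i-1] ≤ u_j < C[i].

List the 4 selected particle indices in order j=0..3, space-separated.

C = [0, 0, 9/14, 1]
j=0: u_0=43/240 ∈ [0, 9/14) → index 2
j=1: u_1=103/240 ∈ [0, 9/14) → index 2
j=2: u_2=163/240 ∈ [9/14, 1) → index 3
j=3: u_3=223/240 ∈ [9/14, 1) → index 3

2 2 3 3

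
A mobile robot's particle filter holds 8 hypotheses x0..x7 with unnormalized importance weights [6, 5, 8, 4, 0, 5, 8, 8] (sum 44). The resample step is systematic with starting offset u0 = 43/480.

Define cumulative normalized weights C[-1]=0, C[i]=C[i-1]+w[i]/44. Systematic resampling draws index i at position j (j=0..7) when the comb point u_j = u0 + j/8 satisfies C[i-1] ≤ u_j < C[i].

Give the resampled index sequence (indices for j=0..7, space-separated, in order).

0 1 2 3 5 6 7 7

C = [3/22, 1/4, 19/44, 23/44, 23/44, 7/11, 9/11, 1]
j=0: u_0=43/480 ∈ [0, 3/22) → index 0
j=1: u_1=103/480 ∈ [3/22, 1/4) → index 1
j=2: u_2=163/480 ∈ [1/4, 19/44) → index 2
j=3: u_3=223/480 ∈ [19/44, 23/44) → index 3
j=4: u_4=283/480 ∈ [23/44, 7/11) → index 5
j=5: u_5=343/480 ∈ [7/11, 9/11) → index 6
j=6: u_6=403/480 ∈ [9/11, 1) → index 7
j=7: u_7=463/480 ∈ [9/11, 1) → index 7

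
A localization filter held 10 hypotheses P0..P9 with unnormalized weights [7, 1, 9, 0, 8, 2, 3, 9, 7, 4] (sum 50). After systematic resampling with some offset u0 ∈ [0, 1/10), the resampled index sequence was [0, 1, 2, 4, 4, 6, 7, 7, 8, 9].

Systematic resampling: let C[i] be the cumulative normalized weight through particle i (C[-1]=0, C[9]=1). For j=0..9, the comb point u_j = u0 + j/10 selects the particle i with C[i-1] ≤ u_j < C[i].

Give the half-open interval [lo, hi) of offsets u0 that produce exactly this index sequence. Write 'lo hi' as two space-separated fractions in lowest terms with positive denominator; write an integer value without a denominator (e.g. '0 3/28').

1/25 3/50

C = [7/50, 4/25, 17/50, 17/50, 1/2, 27/50, 3/5, 39/50, 23/25, 1]
j=0 picked index 0: u0 ∈ [0, 7/50)
j=1 picked index 1: u0 ∈ [1/25, 3/50)
j=2 picked index 2: u0 ∈ [-1/25, 7/50)
j=3 picked index 4: u0 ∈ [1/25, 1/5)
j=4 picked index 4: u0 ∈ [-3/50, 1/10)
j=5 picked index 6: u0 ∈ [1/25, 1/10)
j=6 picked index 7: u0 ∈ [0, 9/50)
j=7 picked index 7: u0 ∈ [-1/10, 2/25)
j=8 picked index 8: u0 ∈ [-1/50, 3/25)
j=9 picked index 9: u0 ∈ [1/50, 1/10)
intersection: [1/25, 3/50)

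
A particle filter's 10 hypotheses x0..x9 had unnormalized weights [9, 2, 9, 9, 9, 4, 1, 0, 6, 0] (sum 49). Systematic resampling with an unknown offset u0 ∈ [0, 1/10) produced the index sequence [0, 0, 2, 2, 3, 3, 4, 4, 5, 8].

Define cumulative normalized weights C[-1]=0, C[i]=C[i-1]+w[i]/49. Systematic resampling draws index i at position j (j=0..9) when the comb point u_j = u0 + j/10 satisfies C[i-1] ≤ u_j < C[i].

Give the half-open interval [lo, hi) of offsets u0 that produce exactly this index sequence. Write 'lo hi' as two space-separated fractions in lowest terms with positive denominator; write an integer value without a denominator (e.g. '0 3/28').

C = [9/49, 11/49, 20/49, 29/49, 38/49, 6/7, 43/49, 43/49, 1, 1]
j=0 picked index 0: u0 ∈ [0, 9/49)
j=1 picked index 0: u0 ∈ [-1/10, 41/490)
j=2 picked index 2: u0 ∈ [6/245, 51/245)
j=3 picked index 2: u0 ∈ [-37/490, 53/490)
j=4 picked index 3: u0 ∈ [2/245, 47/245)
j=5 picked index 3: u0 ∈ [-9/98, 9/98)
j=6 picked index 4: u0 ∈ [-2/245, 43/245)
j=7 picked index 4: u0 ∈ [-53/490, 37/490)
j=8 picked index 5: u0 ∈ [-6/245, 2/35)
j=9 picked index 8: u0 ∈ [-11/490, 1/10)
intersection: [6/245, 2/35)

6/245 2/35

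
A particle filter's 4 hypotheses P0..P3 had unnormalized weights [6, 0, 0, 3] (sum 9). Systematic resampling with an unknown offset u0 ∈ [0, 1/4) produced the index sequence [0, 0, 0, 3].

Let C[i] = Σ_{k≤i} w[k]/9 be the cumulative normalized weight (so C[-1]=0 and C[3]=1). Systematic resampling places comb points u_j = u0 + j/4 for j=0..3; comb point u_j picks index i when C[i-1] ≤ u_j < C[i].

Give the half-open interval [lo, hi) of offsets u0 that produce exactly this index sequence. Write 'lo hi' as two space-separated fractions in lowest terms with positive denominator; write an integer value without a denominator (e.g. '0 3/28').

C = [2/3, 2/3, 2/3, 1]
j=0 picked index 0: u0 ∈ [0, 2/3)
j=1 picked index 0: u0 ∈ [-1/4, 5/12)
j=2 picked index 0: u0 ∈ [-1/2, 1/6)
j=3 picked index 3: u0 ∈ [-1/12, 1/4)
intersection: [0, 1/6)

0 1/6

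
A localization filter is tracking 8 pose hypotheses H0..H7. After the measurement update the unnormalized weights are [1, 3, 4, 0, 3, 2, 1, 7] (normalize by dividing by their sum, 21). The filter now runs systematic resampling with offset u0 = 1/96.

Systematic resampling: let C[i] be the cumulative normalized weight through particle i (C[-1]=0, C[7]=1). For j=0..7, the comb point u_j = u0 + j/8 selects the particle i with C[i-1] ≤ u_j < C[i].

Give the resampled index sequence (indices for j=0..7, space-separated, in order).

C = [1/21, 4/21, 8/21, 8/21, 11/21, 13/21, 2/3, 1]
j=0: u_0=1/96 ∈ [0, 1/21) → index 0
j=1: u_1=13/96 ∈ [1/21, 4/21) → index 1
j=2: u_2=25/96 ∈ [4/21, 8/21) → index 2
j=3: u_3=37/96 ∈ [8/21, 11/21) → index 4
j=4: u_4=49/96 ∈ [8/21, 11/21) → index 4
j=5: u_5=61/96 ∈ [13/21, 2/3) → index 6
j=6: u_6=73/96 ∈ [2/3, 1) → index 7
j=7: u_7=85/96 ∈ [2/3, 1) → index 7

0 1 2 4 4 6 7 7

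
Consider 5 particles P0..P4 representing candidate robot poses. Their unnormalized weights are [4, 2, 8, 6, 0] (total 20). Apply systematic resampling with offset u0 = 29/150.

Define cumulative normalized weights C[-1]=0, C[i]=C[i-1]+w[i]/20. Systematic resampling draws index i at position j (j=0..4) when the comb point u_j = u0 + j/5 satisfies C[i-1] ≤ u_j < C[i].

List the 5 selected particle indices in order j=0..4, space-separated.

0 2 2 3 3

C = [1/5, 3/10, 7/10, 1, 1]
j=0: u_0=29/150 ∈ [0, 1/5) → index 0
j=1: u_1=59/150 ∈ [3/10, 7/10) → index 2
j=2: u_2=89/150 ∈ [3/10, 7/10) → index 2
j=3: u_3=119/150 ∈ [7/10, 1) → index 3
j=4: u_4=149/150 ∈ [7/10, 1) → index 3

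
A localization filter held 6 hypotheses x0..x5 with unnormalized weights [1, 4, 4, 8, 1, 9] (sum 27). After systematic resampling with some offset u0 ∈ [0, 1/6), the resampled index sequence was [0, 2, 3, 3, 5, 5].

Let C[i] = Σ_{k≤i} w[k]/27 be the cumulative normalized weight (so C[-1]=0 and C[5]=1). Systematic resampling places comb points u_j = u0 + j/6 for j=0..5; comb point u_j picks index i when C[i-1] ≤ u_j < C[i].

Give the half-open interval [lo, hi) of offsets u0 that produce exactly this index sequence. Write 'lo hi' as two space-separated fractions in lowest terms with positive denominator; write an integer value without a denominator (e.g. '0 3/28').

1/54 1/27

C = [1/27, 5/27, 1/3, 17/27, 2/3, 1]
j=0 picked index 0: u0 ∈ [0, 1/27)
j=1 picked index 2: u0 ∈ [1/54, 1/6)
j=2 picked index 3: u0 ∈ [0, 8/27)
j=3 picked index 3: u0 ∈ [-1/6, 7/54)
j=4 picked index 5: u0 ∈ [0, 1/3)
j=5 picked index 5: u0 ∈ [-1/6, 1/6)
intersection: [1/54, 1/27)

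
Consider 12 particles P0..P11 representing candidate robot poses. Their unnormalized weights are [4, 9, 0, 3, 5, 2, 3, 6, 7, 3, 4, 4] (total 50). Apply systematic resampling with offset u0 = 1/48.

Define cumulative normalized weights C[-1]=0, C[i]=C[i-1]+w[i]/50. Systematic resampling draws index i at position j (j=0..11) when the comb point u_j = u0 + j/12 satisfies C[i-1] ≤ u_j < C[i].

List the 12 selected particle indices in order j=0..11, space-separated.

0 1 1 3 4 5 7 7 8 8 10 11

C = [2/25, 13/50, 13/50, 8/25, 21/50, 23/50, 13/25, 16/25, 39/50, 21/25, 23/25, 1]
j=0: u_0=1/48 ∈ [0, 2/25) → index 0
j=1: u_1=5/48 ∈ [2/25, 13/50) → index 1
j=2: u_2=3/16 ∈ [2/25, 13/50) → index 1
j=3: u_3=13/48 ∈ [13/50, 8/25) → index 3
j=4: u_4=17/48 ∈ [8/25, 21/50) → index 4
j=5: u_5=7/16 ∈ [21/50, 23/50) → index 5
j=6: u_6=25/48 ∈ [13/25, 16/25) → index 7
j=7: u_7=29/48 ∈ [13/25, 16/25) → index 7
j=8: u_8=11/16 ∈ [16/25, 39/50) → index 8
j=9: u_9=37/48 ∈ [16/25, 39/50) → index 8
j=10: u_10=41/48 ∈ [21/25, 23/25) → index 10
j=11: u_11=15/16 ∈ [23/25, 1) → index 11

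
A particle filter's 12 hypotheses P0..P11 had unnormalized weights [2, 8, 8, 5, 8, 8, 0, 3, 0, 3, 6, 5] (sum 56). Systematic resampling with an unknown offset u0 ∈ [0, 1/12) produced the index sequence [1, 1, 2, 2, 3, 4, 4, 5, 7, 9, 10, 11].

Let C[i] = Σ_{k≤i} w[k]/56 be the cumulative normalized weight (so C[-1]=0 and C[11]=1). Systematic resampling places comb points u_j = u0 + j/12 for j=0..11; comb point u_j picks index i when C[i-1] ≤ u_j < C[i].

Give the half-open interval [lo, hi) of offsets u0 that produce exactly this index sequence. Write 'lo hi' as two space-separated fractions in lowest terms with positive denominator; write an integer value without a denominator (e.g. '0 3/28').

C = [1/28, 5/28, 9/28, 23/56, 31/56, 39/56, 39/56, 3/4, 3/4, 45/56, 51/56, 1]
j=0 picked index 1: u0 ∈ [1/28, 5/28)
j=1 picked index 1: u0 ∈ [-1/21, 2/21)
j=2 picked index 2: u0 ∈ [1/84, 13/84)
j=3 picked index 2: u0 ∈ [-1/14, 1/14)
j=4 picked index 3: u0 ∈ [-1/84, 13/168)
j=5 picked index 4: u0 ∈ [-1/168, 23/168)
j=6 picked index 4: u0 ∈ [-5/56, 3/56)
j=7 picked index 5: u0 ∈ [-5/168, 19/168)
j=8 picked index 7: u0 ∈ [5/168, 1/12)
j=9 picked index 9: u0 ∈ [0, 3/56)
j=10 picked index 10: u0 ∈ [-5/168, 13/168)
j=11 picked index 11: u0 ∈ [-1/168, 1/12)
intersection: [1/28, 3/56)

1/28 3/56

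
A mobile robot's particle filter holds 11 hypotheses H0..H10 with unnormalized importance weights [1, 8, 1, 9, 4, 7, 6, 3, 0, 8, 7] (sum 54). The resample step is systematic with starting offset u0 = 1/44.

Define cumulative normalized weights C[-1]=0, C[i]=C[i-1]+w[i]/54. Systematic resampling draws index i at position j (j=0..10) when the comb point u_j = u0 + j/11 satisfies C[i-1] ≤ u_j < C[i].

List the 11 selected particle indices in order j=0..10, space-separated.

1 1 3 3 4 5 6 6 9 9 10

C = [1/54, 1/6, 5/27, 19/54, 23/54, 5/9, 2/3, 13/18, 13/18, 47/54, 1]
j=0: u_0=1/44 ∈ [1/54, 1/6) → index 1
j=1: u_1=5/44 ∈ [1/54, 1/6) → index 1
j=2: u_2=9/44 ∈ [5/27, 19/54) → index 3
j=3: u_3=13/44 ∈ [5/27, 19/54) → index 3
j=4: u_4=17/44 ∈ [19/54, 23/54) → index 4
j=5: u_5=21/44 ∈ [23/54, 5/9) → index 5
j=6: u_6=25/44 ∈ [5/9, 2/3) → index 6
j=7: u_7=29/44 ∈ [5/9, 2/3) → index 6
j=8: u_8=3/4 ∈ [13/18, 47/54) → index 9
j=9: u_9=37/44 ∈ [13/18, 47/54) → index 9
j=10: u_10=41/44 ∈ [47/54, 1) → index 10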